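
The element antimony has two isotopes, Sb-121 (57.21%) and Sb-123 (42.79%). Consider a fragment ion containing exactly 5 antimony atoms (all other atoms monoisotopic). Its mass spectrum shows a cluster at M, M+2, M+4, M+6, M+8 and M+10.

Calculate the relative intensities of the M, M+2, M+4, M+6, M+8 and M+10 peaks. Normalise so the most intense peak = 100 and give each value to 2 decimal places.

Expanding (0.5721 + 0.4279)^5:
P(M) = 0.5721^5 = 0.061286
P(M+2) = 5 × 0.5721^4 × 0.4279^1 = 0.229192
P(M+4) = 10 × 0.5721^3 × 0.4279^2 = 0.342847
P(M+6) = 10 × 0.5721^2 × 0.4279^3 = 0.256431
P(M+8) = 5 × 0.5721^1 × 0.4279^4 = 0.095898
P(M+10) = 0.4279^5 = 0.014345
The M+4 peak is largest (0.342847); scaling to 100 gives 17.88 : 66.85 : 100.00 : 74.79 : 27.97 : 4.18.

17.88 : 66.85 : 100.00 : 74.79 : 27.97 : 4.18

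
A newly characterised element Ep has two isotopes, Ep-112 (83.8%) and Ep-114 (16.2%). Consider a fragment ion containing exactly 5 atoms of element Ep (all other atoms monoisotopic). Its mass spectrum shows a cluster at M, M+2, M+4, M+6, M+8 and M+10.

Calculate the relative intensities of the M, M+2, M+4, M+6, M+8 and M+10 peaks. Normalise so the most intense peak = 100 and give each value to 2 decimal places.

100.00 : 96.66 : 37.37 : 7.22 : 0.70 : 0.03

The 5 Ep atoms are independent, so intensities follow the terms of (0.838 + 0.162)^5.
P(M) = 0.838^5 = 0.413257
P(M+2) = 5 × 0.838^4 × 0.162^1 = 0.399449
P(M+4) = 10 × 0.838^3 × 0.162^2 = 0.154441
P(M+6) = 10 × 0.838^2 × 0.162^3 = 0.029856
P(M+8) = 5 × 0.838^1 × 0.162^4 = 0.002886
P(M+10) = 0.162^5 = 0.000112
The M peak is largest (0.413257); scaling to 100 gives 100.00 : 96.66 : 37.37 : 7.22 : 0.70 : 0.03.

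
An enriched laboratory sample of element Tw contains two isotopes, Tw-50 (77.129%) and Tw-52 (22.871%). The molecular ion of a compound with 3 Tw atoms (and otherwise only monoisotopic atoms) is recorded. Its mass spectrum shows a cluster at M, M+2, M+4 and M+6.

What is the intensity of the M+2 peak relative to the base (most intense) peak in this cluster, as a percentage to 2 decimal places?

88.96%

(0.77129 + 0.22871)^3 gives M 0.4588, M+2 0.4082, M+4 0.1210, M+6 0.0120; the largest is M.
P(M) = C(3,0) × 0.77129^3 × 0.22871^0 = 1 × 0.45883137 × 1.0000 = 0.458831 (base)
P(M+2) = C(3,1) × 0.77129^2 × 0.22871^1 = 3 × 0.59488826 × 0.22871 = 0.408171
Relative intensity = 0.408171 / 0.458831 × 100 = 88.96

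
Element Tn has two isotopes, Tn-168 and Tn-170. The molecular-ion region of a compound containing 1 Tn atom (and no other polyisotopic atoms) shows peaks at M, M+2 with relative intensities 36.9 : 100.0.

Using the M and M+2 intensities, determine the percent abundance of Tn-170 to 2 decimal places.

Let p = fractional abundance of Tn-168. I(M+2)/I(M) = [C(1,1)·p^0·(1−p)] / p^1 = 1·(1−p)/p = 100.0/36.9 = 2.7100
(1−p)/p = 2.7100/1 = 2.7100  ⇒  p = 1/(1 + 2.7100) = 0.2695
Tn-168: 26.95%, Tn-170: 73.05%.

73.05%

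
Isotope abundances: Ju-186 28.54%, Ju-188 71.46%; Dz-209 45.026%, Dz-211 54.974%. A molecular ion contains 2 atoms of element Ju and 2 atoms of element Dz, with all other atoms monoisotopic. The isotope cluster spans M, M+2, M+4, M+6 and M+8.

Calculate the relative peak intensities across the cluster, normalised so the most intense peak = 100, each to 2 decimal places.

Element Ju pattern (n=2): 0.08145316 : 0.40789368 : 0.51065316
Element Dz pattern (n=2): 0.20273407 : 0.49505186 : 0.30221407
Convolve the two distributions (both contribute in 2-u steps):
  M: 0.08145316×0.20273407 = 0.016513
  M+2: 0.08145316×0.49505186 + 0.40789368×0.20273407 = 0.123017
  M+4: 0.08145316×0.30221407 + 0.40789368×0.49505186 + 0.51065316×0.20273407 = 0.330072
  M+6: 0.40789368×0.30221407 + 0.51065316×0.49505186 = 0.376071
  M+8: 0.51065316×0.30221407 = 0.154327
Scale to base peak (0.376071) = 100: 4.39 : 32.71 : 87.77 : 100.00 : 41.04

4.39 : 32.71 : 87.77 : 100.00 : 41.04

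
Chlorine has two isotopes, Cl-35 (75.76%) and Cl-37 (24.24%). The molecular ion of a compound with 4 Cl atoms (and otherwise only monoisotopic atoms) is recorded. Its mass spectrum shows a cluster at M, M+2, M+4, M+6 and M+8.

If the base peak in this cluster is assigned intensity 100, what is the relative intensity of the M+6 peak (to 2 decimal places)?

(0.7576 + 0.2424)^4 gives M 0.3294, M+2 0.4216, M+4 0.2023, M+6 0.0432, M+8 0.0035; the largest is M+2.
P(M+2) = C(4,1) × 0.7576^3 × 0.2424^1 = 4 × 0.4348304 × 0.2424 = 0.421612 (base)
P(M+6) = C(4,3) × 0.7576^1 × 0.2424^3 = 4 × 0.7576 × 0.01424288 = 0.043162
Relative intensity = 0.043162 / 0.421612 × 100 = 10.24

10.24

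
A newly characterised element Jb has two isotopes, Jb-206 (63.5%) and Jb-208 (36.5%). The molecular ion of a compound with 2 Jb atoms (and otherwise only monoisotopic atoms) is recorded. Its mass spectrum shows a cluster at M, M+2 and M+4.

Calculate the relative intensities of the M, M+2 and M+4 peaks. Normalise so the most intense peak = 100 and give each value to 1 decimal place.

87.0 : 100.0 : 28.7

Expanding (0.635 + 0.365)^2:
P(M) = 0.635^2 = 0.403225
P(M+2) = 2 × 0.635^1 × 0.365^1 = 0.463550
P(M+4) = 0.365^2 = 0.133225
The M+2 peak is largest (0.463550); scaling to 100 gives 87.0 : 100.0 : 28.7.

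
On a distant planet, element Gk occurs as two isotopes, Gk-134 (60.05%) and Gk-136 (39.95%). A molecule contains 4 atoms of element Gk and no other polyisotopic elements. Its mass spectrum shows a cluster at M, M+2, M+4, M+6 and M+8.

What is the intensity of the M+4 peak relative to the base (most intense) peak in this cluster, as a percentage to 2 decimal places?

Term probabilities: M 0.1300, M+2 0.3460, M+4 0.3453, M+6 0.1532, M+8 0.0255. Base peak = M+2.
P(M+2) = C(4,1) × 0.6005^3 × 0.3995^1 = 4 × 0.21654045 × 0.3995 = 0.346032 (base)
P(M+4) = C(4,2) × 0.6005^2 × 0.3995^2 = 6 × 0.36060025 × 0.15960025 = 0.345311
Relative intensity = 0.345311 / 0.346032 × 100 = 99.79

99.79%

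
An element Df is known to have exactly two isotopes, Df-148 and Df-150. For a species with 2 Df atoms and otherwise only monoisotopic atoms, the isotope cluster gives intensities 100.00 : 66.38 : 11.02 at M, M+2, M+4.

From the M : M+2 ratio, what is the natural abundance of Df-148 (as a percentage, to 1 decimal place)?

75.1%

If p is the fraction of Df that is Df-148, then I(M+2)/I(M) = [C(2,1)·p^1·(1−p)] / p^2 = 2·(1−p)/p = 66.38/100.00 = 0.6638
(1−p)/p = 0.6638/2 = 0.3319  ⇒  p = 1/(1 + 0.3319) = 0.7508
Df-148: 75.1%, Df-150: 24.9%.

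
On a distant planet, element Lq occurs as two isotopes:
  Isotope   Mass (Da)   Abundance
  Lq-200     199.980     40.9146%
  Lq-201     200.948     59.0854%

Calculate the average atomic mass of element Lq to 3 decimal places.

200.552 Da

The abundance-weighted mean is 0.409146 × 199.980 + 0.590854 × 200.948
= 81.8210 + 118.7309 = 200.5519 Da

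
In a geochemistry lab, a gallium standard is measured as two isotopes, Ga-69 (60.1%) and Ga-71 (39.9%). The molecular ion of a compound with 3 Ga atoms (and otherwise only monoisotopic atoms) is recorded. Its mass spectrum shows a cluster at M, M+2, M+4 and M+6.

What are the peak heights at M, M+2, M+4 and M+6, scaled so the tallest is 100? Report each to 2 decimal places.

50.21 : 100.00 : 66.39 : 14.69

Expanding (0.601 + 0.399)^3:
P(M) = 0.601^3 = 0.217082
P(M+2) = 3 × 0.601^2 × 0.399^1 = 0.432358
P(M+4) = 3 × 0.601^1 × 0.399^2 = 0.287039
P(M+6) = 0.399^3 = 0.063521
The M+2 peak is largest (0.432358); scaling to 100 gives 50.21 : 100.00 : 66.39 : 14.69.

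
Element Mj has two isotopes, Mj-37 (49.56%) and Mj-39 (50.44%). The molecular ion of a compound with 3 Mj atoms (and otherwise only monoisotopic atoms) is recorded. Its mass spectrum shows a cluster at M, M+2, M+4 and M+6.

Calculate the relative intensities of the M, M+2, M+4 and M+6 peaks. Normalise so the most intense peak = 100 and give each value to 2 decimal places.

The 3 Mj atoms are independent, so intensities follow the terms of (0.4956 + 0.5044)^3.
P(M) = 0.4956^3 = 0.121729
P(M+2) = 3 × 0.4956^2 × 0.5044^1 = 0.371671
P(M+4) = 3 × 0.4956^1 × 0.5044^2 = 0.378271
P(M+6) = 0.5044^3 = 0.128329
The M+4 peak is largest (0.378271); scaling to 100 gives 32.18 : 98.26 : 100.00 : 33.93.

32.18 : 98.26 : 100.00 : 33.93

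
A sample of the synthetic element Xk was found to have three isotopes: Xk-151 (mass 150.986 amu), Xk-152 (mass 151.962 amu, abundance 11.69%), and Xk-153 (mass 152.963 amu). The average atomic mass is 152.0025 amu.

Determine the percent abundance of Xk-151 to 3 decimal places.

Let x and y be the fractions of Xk-151 and Xk-153. Then x + y = 1 − 0.1169 = 0.8831 and 150.986x + 152.963y = 152.0025 − 0.1169×151.962 = 134.2381422.
Substituting: 150.986x + 152.963(0.8831 − x) = 134.2381422
(150.986 − 152.963)x = -0.8434831  ⇒  x = 0.42665, y = 0.45645
Xk-151: 42.665%, Xk-153: 45.645%.

42.665%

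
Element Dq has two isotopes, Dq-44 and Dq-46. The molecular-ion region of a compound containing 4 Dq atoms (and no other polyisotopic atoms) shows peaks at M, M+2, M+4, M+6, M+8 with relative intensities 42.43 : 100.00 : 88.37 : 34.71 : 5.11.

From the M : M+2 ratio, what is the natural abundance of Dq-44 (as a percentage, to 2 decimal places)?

62.92%

If p is the fraction of Dq that is Dq-44, then I(M+2)/I(M) = [C(4,1)·p^3·(1−p)] / p^4 = 4·(1−p)/p = 100.00/42.43 = 2.3568
(1−p)/p = 2.3568/4 = 0.5892  ⇒  p = 1/(1 + 0.5892) = 0.6292
Dq-44: 62.92%, Dq-46: 37.08%.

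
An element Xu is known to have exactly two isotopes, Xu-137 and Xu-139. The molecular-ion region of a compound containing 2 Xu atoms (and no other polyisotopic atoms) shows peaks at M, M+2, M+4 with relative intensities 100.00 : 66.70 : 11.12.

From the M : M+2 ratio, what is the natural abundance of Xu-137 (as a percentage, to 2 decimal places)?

Let p = fractional abundance of Xu-137. I(M+2)/I(M) = [C(2,1)·p^1·(1−p)] / p^2 = 2·(1−p)/p = 66.70/100.00 = 0.6670
(1−p)/p = 0.6670/2 = 0.3335  ⇒  p = 1/(1 + 0.3335) = 0.7499
Xu-137: 74.99%, Xu-139: 25.01%.

74.99%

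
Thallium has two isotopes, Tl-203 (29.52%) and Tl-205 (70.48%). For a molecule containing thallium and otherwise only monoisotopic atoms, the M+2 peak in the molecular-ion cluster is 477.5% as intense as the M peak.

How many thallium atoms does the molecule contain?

2

With n Tl atoms, P(M+2)/P(M) = C(n,1)·p^(n−1)q / p^n = n·q/p = n · 0.7048/0.2952.
n = 4.775 × 0.2952/0.7048 = 2.00 ≈ 2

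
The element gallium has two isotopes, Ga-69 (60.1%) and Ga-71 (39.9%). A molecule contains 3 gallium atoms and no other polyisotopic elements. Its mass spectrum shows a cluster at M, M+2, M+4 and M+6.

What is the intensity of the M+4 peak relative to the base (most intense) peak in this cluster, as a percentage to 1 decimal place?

Term probabilities: M 0.2171, M+2 0.4324, M+4 0.2870, M+6 0.0635. Base peak = M+2.
P(M+2) = C(3,1) × 0.601^2 × 0.399^1 = 3 × 0.361201 × 0.3990 = 0.432358 (base)
P(M+4) = C(3,2) × 0.601^1 × 0.399^2 = 3 × 0.6010 × 0.159201 = 0.287039
Relative intensity = 0.287039 / 0.432358 × 100 = 66.4

66.4%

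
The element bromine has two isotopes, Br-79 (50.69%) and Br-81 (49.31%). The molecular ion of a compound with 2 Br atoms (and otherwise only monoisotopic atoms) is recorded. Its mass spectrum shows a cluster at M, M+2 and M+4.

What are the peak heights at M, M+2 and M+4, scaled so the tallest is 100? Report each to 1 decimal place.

51.4 : 100.0 : 48.6

Each Br atom is independently Br-79 (p = 0.5069) or Br-81 (q = 0.4931); the cluster is the binomial expansion (p + q)^2.
P(M) = 0.5069^2 = 0.256948
P(M+2) = 2 × 0.5069^1 × 0.4931^1 = 0.499905
P(M+4) = 0.4931^2 = 0.243148
The M+2 peak is largest (0.499905); scaling to 100 gives 51.4 : 100.0 : 48.6.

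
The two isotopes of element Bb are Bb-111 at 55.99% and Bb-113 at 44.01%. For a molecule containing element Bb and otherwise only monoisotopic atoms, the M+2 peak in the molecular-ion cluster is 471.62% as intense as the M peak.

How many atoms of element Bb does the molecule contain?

With n Bb atoms, P(M+2)/P(M) = C(n,1)·p^(n−1)q / p^n = n·q/p = n · 0.4401/0.5599.
n = 4.7162 × 0.5599/0.4401 = 6.00 ≈ 6

6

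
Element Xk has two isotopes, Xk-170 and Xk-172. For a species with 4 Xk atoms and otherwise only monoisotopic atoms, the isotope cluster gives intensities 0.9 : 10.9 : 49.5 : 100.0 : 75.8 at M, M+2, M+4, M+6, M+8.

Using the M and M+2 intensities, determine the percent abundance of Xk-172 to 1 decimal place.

75.2%

Let p = fractional abundance of Xk-170. I(M+2)/I(M) = [C(4,1)·p^3·(1−p)] / p^4 = 4·(1−p)/p = 10.9/0.9 = 12.1111
(1−p)/p = 12.1111/4 = 3.0278  ⇒  p = 1/(1 + 3.0278) = 0.2483
Xk-170: 24.8%, Xk-172: 75.2%.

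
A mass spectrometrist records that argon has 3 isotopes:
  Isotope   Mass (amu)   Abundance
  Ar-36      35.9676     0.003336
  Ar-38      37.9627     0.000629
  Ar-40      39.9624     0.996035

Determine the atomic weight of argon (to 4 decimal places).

Ar = Σ fᵢ·mᵢ = 0.003336 × 35.9676 + 0.000629 × 37.9627 + 0.996035 × 39.9624
= 0.11999 + 0.02388 + 39.80395 = 39.94782 amu

39.9478 amu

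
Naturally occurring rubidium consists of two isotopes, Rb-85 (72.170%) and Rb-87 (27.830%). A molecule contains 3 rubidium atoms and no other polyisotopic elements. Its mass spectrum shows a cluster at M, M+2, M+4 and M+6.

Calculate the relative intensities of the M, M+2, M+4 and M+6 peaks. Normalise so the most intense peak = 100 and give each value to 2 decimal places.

86.44 : 100.00 : 38.56 : 4.96

Expanding (0.72170 + 0.27830)^3:
P(M) = 0.72170^3 = 0.375898
P(M+2) = 3 × 0.72170^2 × 0.27830^1 = 0.434858
P(M+4) = 3 × 0.72170^1 × 0.27830^2 = 0.167689
P(M+6) = 0.27830^3 = 0.021555
The M+2 peak is largest (0.434858); scaling to 100 gives 86.44 : 100.00 : 38.56 : 4.96.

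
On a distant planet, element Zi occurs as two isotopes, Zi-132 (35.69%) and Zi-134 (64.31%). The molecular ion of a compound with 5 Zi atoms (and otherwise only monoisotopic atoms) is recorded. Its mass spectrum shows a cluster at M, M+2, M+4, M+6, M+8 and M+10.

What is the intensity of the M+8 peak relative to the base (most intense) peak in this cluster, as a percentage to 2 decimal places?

(0.3569 + 0.6431)^5 gives M 0.0058, M+2 0.0522, M+4 0.1880, M+6 0.3388, M+8 0.3052, M+10 0.1100; the largest is M+6.
P(M+6) = C(5,3) × 0.3569^2 × 0.6431^3 = 10 × 0.12737761 × 0.26597176 = 0.338788 (base)
P(M+8) = C(5,4) × 0.3569^1 × 0.6431^4 = 5 × 0.3569 × 0.17104644 = 0.305232
Relative intensity = 0.305232 / 0.338788 × 100 = 90.10

90.10%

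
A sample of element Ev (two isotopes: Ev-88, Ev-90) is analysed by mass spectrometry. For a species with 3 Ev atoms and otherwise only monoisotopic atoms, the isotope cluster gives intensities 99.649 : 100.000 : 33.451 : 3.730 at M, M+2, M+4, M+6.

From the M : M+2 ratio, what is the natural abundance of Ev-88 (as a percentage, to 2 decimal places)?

If p is the fraction of Ev that is Ev-88, then I(M+2)/I(M) = [C(3,1)·p^2·(1−p)] / p^3 = 3·(1−p)/p = 100.000/99.649 = 1.0035
(1−p)/p = 1.0035/3 = 0.3345  ⇒  p = 1/(1 + 0.3345) = 0.7493
Ev-88: 74.93%, Ev-90: 25.07%.

74.93%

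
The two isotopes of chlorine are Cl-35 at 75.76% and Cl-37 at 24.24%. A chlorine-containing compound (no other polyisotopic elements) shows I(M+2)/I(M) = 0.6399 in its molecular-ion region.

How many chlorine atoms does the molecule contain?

For n independent Cl atoms, I(M+2)/I(M) = n · (abundance Cl-37) / (abundance Cl-35) = n · 0.2424/0.7576.
n = 0.6399 × 0.7576/0.2424 = 2.00 ≈ 2

2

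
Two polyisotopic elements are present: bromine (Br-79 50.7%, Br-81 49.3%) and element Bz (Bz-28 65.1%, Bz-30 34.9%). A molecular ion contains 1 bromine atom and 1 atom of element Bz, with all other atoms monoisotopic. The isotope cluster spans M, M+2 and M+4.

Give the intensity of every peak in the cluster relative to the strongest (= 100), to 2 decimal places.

Bromine pattern (n=1): 0.5070 : 0.4930
Element Bz pattern (n=1): 0.6510 : 0.3490
Convolve the two distributions (both contribute in 2-u steps):
  M: 0.5070×0.6510 = 0.330057
  M+2: 0.5070×0.3490 + 0.4930×0.6510 = 0.497886
  M+4: 0.4930×0.3490 = 0.172057
Scale to base peak (0.497886) = 100: 66.29 : 100.00 : 34.56

66.29 : 100.00 : 34.56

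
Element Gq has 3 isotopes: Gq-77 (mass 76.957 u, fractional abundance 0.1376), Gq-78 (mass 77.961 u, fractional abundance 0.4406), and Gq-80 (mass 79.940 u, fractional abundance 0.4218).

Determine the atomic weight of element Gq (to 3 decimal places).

78.658 u

Ar = Σ fᵢ·mᵢ = 0.1376 × 76.957 + 0.4406 × 77.961 + 0.4218 × 79.940
= 10.5893 + 34.3496 + 33.7187 = 78.6576 u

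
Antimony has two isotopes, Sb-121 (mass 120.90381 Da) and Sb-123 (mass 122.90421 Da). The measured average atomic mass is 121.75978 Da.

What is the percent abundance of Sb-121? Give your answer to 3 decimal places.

Let x be the fractional abundance of Sb-121; then Sb-123 has abundance 1 − x.
120.90381·x + 122.90421·(1 − x) = 121.75978
(120.90381 − 122.90421)·x = 121.75978 − 122.90421
x = -1.14443 / -2.00040 = 0.57210 → 57.210% Sb-121, 42.790% Sb-123.

57.210%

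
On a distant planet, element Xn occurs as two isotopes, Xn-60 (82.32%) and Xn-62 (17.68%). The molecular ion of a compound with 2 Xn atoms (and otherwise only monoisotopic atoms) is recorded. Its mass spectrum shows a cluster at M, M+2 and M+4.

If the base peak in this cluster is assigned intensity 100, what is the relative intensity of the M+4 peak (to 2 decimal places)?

(0.8232 + 0.1768)^2 gives M 0.6777, M+2 0.2911, M+4 0.0313; the largest is M.
P(M) = C(2,0) × 0.8232^2 × 0.1768^0 = 1 × 0.67765824 × 1.0000 = 0.677658 (base)
P(M+4) = C(2,2) × 0.8232^0 × 0.1768^2 = 1 × 1.0000 × 0.03125824 = 0.031258
Relative intensity = 0.031258 / 0.677658 × 100 = 4.61

4.61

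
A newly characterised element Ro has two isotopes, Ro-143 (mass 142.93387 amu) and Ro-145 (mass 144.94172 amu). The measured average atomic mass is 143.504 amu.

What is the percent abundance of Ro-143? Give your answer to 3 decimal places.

71.605%

Writing the weighted mean with unknown fraction x of Ro-143:
142.93387·x + 144.94172·(1 − x) = 143.504
(142.93387 − 144.94172)·x = 143.504 − 144.94172
x = -1.43772 / -2.00785 = 0.71605 → 71.605% Ro-143, 28.395% Ro-145.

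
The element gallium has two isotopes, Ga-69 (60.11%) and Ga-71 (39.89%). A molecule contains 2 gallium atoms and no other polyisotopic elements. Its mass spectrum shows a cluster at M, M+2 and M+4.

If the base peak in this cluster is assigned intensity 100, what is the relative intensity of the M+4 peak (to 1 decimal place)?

Term probabilities: M 0.3613, M+2 0.4796, M+4 0.1591. Base peak = M+2.
P(M+2) = C(2,1) × 0.6011^1 × 0.3989^1 = 2 × 0.6011 × 0.3989 = 0.479558 (base)
P(M+4) = C(2,2) × 0.6011^0 × 0.3989^2 = 1 × 1.0000 × 0.15912121 = 0.159121
Relative intensity = 0.159121 / 0.479558 × 100 = 33.2

33.2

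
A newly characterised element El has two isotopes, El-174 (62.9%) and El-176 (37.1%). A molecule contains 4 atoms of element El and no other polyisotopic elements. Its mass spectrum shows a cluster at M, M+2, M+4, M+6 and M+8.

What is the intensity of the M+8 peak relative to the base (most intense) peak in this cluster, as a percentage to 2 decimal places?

5.13%

Binomial terms of (0.629 + 0.371)^4: M 0.1565, M+2 0.3693, M+4 0.3267, M+6 0.1285, M+8 0.0189 → M+2 is the base peak.
P(M+2) = C(4,1) × 0.629^3 × 0.371^1 = 4 × 0.24885819 × 0.3710 = 0.369306 (base)
P(M+8) = C(4,4) × 0.629^0 × 0.371^4 = 1 × 1.0000 × 0.01894504 = 0.018945
Relative intensity = 0.018945 / 0.369306 × 100 = 5.13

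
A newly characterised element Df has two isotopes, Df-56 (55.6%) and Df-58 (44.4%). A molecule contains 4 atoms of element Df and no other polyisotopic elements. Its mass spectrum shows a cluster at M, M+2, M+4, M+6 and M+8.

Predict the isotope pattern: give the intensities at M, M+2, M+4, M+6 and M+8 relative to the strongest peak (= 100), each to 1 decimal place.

The 4 Df atoms are independent, so intensities follow the terms of (0.556 + 0.444)^4.
P(M) = 0.556^4 = 0.095565
P(M+2) = 4 × 0.556^3 × 0.444^1 = 0.305258
P(M+4) = 6 × 0.556^2 × 0.444^2 = 0.365651
P(M+6) = 4 × 0.556^1 × 0.444^3 = 0.194663
P(M+8) = 0.444^4 = 0.038863
The M+4 peak is largest (0.365651); scaling to 100 gives 26.1 : 83.5 : 100.0 : 53.2 : 10.6.

26.1 : 83.5 : 100.0 : 53.2 : 10.6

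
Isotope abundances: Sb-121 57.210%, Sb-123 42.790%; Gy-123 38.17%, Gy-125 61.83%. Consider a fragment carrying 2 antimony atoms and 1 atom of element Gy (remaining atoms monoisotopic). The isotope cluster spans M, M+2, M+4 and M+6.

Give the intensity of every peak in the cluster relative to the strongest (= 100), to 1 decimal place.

Antimony pattern (n=2): 0.32729841 : 0.48960318 : 0.18309841
Element Gy pattern (n=1): 0.3817 : 0.6183
Convolve the two distributions (both contribute in 2-u steps):
  M: 0.32729841×0.3817 = 0.124930
  M+2: 0.32729841×0.6183 + 0.48960318×0.3817 = 0.389250
  M+4: 0.48960318×0.6183 + 0.18309841×0.3817 = 0.372610
  M+6: 0.18309841×0.6183 = 0.113210
Scale to base peak (0.389250) = 100: 32.1 : 100.0 : 95.7 : 29.1

32.1 : 100.0 : 95.7 : 29.1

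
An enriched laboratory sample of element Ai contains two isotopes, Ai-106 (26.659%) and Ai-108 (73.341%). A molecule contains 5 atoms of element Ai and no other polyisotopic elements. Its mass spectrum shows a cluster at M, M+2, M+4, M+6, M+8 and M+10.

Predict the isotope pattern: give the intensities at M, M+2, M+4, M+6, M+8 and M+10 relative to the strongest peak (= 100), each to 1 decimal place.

Each Ai atom is independently Ai-106 (p = 0.26659) or Ai-108 (q = 0.73341); the cluster is the binomial expansion (p + q)^5.
P(M) = 0.26659^5 = 0.001347
P(M+2) = 5 × 0.26659^4 × 0.73341^1 = 0.018522
P(M+4) = 10 × 0.26659^3 × 0.73341^2 = 0.101912
P(M+6) = 10 × 0.26659^2 × 0.73341^3 = 0.280368
P(M+8) = 5 × 0.26659^1 × 0.73341^4 = 0.385657
P(M+10) = 0.73341^5 = 0.212195
The M+8 peak is largest (0.385657); scaling to 100 gives 0.3 : 4.8 : 26.4 : 72.7 : 100.0 : 55.0.

0.3 : 4.8 : 26.4 : 72.7 : 100.0 : 55.0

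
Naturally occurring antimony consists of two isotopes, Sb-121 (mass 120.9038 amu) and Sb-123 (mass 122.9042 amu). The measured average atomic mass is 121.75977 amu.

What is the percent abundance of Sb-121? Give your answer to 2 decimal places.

57.21%

Writing the weighted mean with unknown fraction x of Sb-121:
120.9038·x + 122.9042·(1 − x) = 121.75977
(120.9038 − 122.9042)·x = 121.75977 − 122.9042
x = -1.14443 / -2.0004 = 0.57210 → 57.21% Sb-121, 42.79% Sb-123.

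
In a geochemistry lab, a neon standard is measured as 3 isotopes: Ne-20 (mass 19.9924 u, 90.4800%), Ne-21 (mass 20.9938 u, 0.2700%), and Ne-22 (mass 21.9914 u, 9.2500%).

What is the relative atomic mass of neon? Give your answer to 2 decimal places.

Average mass = Σ (abundance × isotope mass) = 0.904800 × 19.9924 + 0.002700 × 20.9938 + 0.092500 × 21.9914
= 18.08912 + 0.05668 + 2.03420 = 20.18000 u

20.18 u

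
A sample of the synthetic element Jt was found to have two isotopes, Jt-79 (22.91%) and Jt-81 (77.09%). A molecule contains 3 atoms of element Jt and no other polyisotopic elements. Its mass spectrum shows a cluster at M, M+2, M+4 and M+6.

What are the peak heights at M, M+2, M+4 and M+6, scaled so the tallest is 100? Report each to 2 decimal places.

Expanding (0.2291 + 0.7709)^3:
P(M) = 0.2291^3 = 0.012025
P(M+2) = 3 × 0.2291^2 × 0.7709^1 = 0.121386
P(M+4) = 3 × 0.2291^1 × 0.7709^2 = 0.408453
P(M+6) = 0.7709^3 = 0.458136
The M+6 peak is largest (0.458136); scaling to 100 gives 2.62 : 26.50 : 89.16 : 100.00.

2.62 : 26.50 : 89.16 : 100.00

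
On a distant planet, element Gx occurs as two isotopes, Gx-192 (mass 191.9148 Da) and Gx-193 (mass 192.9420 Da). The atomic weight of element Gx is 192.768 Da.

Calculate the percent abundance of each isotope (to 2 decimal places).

With x = fraction of Gx-192 (so Gx-193 is 1 − x):
191.9148·x + 192.9420·(1 − x) = 192.768
(191.9148 − 192.9420)·x = 192.768 − 192.9420
x = -0.1740 / -1.0272 = 0.16939 → 16.94% Gx-192, 83.06% Gx-193.

Gx-192: 16.94%, Gx-193: 83.06%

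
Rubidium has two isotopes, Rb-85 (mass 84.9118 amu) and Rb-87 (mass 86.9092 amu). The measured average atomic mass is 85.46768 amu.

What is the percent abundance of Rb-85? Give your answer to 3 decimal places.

72.170%

With x = fraction of Rb-85 (so Rb-87 is 1 − x):
84.9118·x + 86.9092·(1 − x) = 85.46768
(84.9118 − 86.9092)·x = 85.46768 − 86.9092
x = -1.44152 / -1.9974 = 0.72170 → 72.170% Rb-85, 27.830% Rb-87.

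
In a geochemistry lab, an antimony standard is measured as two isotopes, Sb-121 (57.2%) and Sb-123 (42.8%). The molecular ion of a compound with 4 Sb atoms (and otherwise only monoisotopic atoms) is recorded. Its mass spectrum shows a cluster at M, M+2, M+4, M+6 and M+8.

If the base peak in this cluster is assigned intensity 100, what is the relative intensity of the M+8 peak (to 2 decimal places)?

9.33

Binomial terms of (0.572 + 0.428)^4: M 0.1070, M+2 0.3204, M+4 0.3596, M+6 0.1794, M+8 0.0336 → M+4 is the base peak.
P(M+4) = C(4,2) × 0.572^2 × 0.428^2 = 6 × 0.327184 × 0.183184 = 0.359609 (base)
P(M+8) = C(4,4) × 0.572^0 × 0.428^4 = 1 × 1.0000 × 0.03355638 = 0.033556
Relative intensity = 0.033556 / 0.359609 × 100 = 9.33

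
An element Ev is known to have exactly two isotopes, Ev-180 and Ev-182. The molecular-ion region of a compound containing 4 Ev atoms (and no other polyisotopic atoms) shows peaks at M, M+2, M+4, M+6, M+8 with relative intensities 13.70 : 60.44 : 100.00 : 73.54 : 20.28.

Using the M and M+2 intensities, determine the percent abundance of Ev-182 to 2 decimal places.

52.45%

If p is the fraction of Ev that is Ev-180, then I(M+2)/I(M) = [C(4,1)·p^3·(1−p)] / p^4 = 4·(1−p)/p = 60.44/13.70 = 4.4117
(1−p)/p = 4.4117/4 = 1.1029  ⇒  p = 1/(1 + 1.1029) = 0.4755
Ev-180: 47.55%, Ev-182: 52.45%.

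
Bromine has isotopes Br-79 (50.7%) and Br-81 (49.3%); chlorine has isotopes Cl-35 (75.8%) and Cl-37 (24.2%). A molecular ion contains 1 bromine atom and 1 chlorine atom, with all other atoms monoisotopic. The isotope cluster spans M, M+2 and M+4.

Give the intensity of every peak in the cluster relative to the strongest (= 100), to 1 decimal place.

77.4 : 100.0 : 24.0

Bromine pattern (n=1): 0.5070 : 0.4930
Chlorine pattern (n=1): 0.7580 : 0.2420
Convolve the two distributions (both contribute in 2-u steps):
  M: 0.5070×0.7580 = 0.384306
  M+2: 0.5070×0.2420 + 0.4930×0.7580 = 0.496388
  M+4: 0.4930×0.2420 = 0.119306
Scale to base peak (0.496388) = 100: 77.4 : 100.0 : 24.0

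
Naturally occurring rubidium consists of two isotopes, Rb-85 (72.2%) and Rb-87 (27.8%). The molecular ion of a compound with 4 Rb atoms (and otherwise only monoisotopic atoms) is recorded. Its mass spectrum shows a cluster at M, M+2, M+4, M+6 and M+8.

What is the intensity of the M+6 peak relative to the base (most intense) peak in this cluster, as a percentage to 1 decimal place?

14.8%

Binomial terms of (0.722 + 0.278)^4: M 0.2717, M+2 0.4185, M+4 0.2417, M+6 0.0620, M+8 0.0060 → M+2 is the base peak.
P(M+2) = C(4,1) × 0.722^3 × 0.278^1 = 4 × 0.37636705 × 0.2780 = 0.418520 (base)
P(M+6) = C(4,3) × 0.722^1 × 0.278^3 = 4 × 0.7220 × 0.02148495 = 0.062049
Relative intensity = 0.062049 / 0.418520 × 100 = 14.8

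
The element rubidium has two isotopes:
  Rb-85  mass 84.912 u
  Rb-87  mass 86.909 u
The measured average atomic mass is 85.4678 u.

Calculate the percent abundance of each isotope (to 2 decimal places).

Rb-85: 72.17%, Rb-87: 27.83%

With x = fraction of Rb-85 (so Rb-87 is 1 − x):
84.912·x + 86.909·(1 − x) = 85.4678
(84.912 − 86.909)·x = 85.4678 − 86.909
x = -1.4412 / -1.997 = 0.72168 → 72.17% Rb-85, 27.83% Rb-87.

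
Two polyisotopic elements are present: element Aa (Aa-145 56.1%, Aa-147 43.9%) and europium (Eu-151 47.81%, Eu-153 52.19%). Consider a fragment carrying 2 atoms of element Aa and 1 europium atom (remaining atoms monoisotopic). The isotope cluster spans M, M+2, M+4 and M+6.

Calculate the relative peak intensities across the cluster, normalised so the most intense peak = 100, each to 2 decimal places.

37.64 : 100.00 : 87.36 : 25.16

Element Aa pattern (n=2): 0.314721 : 0.492558 : 0.192721
Europium pattern (n=1): 0.4781 : 0.5219
Convolve the two distributions (both contribute in 2-u steps):
  M: 0.314721×0.4781 = 0.150468
  M+2: 0.314721×0.5219 + 0.492558×0.4781 = 0.399745
  M+4: 0.492558×0.5219 + 0.192721×0.4781 = 0.349206
  M+6: 0.192721×0.5219 = 0.100581
Scale to base peak (0.399745) = 100: 37.64 : 100.00 : 87.36 : 25.16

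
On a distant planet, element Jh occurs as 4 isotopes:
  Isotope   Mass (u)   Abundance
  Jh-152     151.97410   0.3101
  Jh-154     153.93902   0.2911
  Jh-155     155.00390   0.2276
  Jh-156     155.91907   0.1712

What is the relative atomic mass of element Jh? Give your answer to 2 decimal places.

Ar = Σ fᵢ·mᵢ = 0.3101 × 151.97410 + 0.2911 × 153.93902 + 0.2276 × 155.00390 + 0.1712 × 155.91907
= 47.127168 + 44.811649 + 35.278888 + 26.693345 = 153.911050 u

153.91 u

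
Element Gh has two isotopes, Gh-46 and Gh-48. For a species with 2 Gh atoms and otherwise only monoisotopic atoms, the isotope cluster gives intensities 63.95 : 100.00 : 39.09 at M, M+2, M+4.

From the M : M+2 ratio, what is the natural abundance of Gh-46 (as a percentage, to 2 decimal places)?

Write p for the Gh-46 fraction. I(M+2)/I(M) = [C(2,1)·p^1·(1−p)] / p^2 = 2·(1−p)/p = 100.00/63.95 = 1.5637
(1−p)/p = 1.5637/2 = 0.7819  ⇒  p = 1/(1 + 0.7819) = 0.5612
Gh-46: 56.12%, Gh-48: 43.88%.

56.12%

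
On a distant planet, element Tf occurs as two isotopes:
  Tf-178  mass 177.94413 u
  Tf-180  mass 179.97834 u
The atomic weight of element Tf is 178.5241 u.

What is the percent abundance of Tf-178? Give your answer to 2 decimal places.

71.49%

Writing the weighted mean with unknown fraction x of Tf-178:
177.94413·x + 179.97834·(1 − x) = 178.5241
(177.94413 − 179.97834)·x = 178.5241 − 179.97834
x = -1.45424 / -2.03421 = 0.71489 → 71.49% Tf-178, 28.51% Tf-180.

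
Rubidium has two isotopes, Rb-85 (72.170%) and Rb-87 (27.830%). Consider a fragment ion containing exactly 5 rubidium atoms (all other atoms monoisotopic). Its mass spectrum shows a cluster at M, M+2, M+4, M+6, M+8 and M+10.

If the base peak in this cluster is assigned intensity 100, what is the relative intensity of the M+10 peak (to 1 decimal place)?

Term probabilities: M 0.1958, M+2 0.3775, M+4 0.2911, M+6 0.1123, M+8 0.0216, M+10 0.0017. Base peak = M+2.
P(M+2) = C(5,1) × 0.72170^4 × 0.27830^1 = 5 × 0.27128565 × 0.2783 = 0.377494 (base)
P(M+10) = C(5,5) × 0.72170^0 × 0.27830^5 = 1 × 1.0000 × 0.00166942 = 0.001669
Relative intensity = 0.001669 / 0.377494 × 100 = 0.4

0.4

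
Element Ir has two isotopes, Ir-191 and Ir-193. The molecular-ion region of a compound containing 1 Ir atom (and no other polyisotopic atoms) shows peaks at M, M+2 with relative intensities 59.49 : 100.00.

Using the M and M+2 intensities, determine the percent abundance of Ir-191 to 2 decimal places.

Write p for the Ir-191 fraction. I(M+2)/I(M) = [C(1,1)·p^0·(1−p)] / p^1 = 1·(1−p)/p = 100.00/59.49 = 1.6810
(1−p)/p = 1.6810/1 = 1.6810  ⇒  p = 1/(1 + 1.6810) = 0.3730
Ir-191: 37.30%, Ir-193: 62.70%.

37.30%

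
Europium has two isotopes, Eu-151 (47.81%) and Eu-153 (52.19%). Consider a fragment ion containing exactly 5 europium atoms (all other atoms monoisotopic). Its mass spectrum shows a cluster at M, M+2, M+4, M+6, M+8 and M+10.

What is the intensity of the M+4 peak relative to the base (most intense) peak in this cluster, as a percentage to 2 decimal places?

Term probabilities: M 0.0250, M+2 0.1363, M+4 0.2977, M+6 0.3249, M+8 0.1774, M+10 0.0387. Base peak = M+6.
P(M+6) = C(5,3) × 0.4781^2 × 0.5219^3 = 10 × 0.22857961 × 0.14215492 = 0.324937 (base)
P(M+4) = C(5,2) × 0.4781^3 × 0.5219^2 = 10 × 0.10928391 × 0.27237961 = 0.297667
Relative intensity = 0.297667 / 0.324937 × 100 = 91.61

91.61%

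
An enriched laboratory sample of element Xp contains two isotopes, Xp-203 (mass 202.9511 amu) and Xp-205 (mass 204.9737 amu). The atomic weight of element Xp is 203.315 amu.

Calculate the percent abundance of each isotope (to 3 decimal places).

Xp-203: 82.008%, Xp-205: 17.992%

Let x be the fractional abundance of Xp-203; then Xp-205 has abundance 1 − x.
202.9511·x + 204.9737·(1 − x) = 203.315
(202.9511 − 204.9737)·x = 203.315 − 204.9737
x = -1.6587 / -2.0226 = 0.82008 → 82.008% Xp-203, 17.992% Xp-205.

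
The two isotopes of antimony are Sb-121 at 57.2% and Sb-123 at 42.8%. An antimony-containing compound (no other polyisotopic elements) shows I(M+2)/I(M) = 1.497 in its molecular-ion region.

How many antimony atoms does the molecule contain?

2

For n independent Sb atoms, I(M+2)/I(M) = n · (abundance Sb-123) / (abundance Sb-121) = n · 0.428/0.572.
n = 1.497 × 0.572/0.428 = 2.00 ≈ 2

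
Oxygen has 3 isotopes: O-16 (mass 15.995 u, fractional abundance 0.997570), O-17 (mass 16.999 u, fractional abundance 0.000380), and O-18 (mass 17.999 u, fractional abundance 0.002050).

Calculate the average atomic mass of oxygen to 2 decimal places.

16.00 u

Ar = Σ fᵢ·mᵢ = 0.997570 × 15.995 + 0.000380 × 16.999 + 0.002050 × 17.999
= 15.9561 + 0.0065 + 0.0369 = 15.9995 u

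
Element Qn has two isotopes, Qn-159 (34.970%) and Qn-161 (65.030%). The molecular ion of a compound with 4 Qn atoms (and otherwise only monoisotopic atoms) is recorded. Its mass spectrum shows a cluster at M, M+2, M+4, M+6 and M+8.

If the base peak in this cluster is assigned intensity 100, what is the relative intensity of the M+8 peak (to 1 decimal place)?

46.5

Term probabilities: M 0.0150, M+2 0.1112, M+4 0.3103, M+6 0.3847, M+8 0.1788. Base peak = M+6.
P(M+6) = C(4,3) × 0.34970^1 × 0.65030^3 = 4 × 0.3497 × 0.27500543 = 0.384678 (base)
P(M+8) = C(4,4) × 0.34970^0 × 0.65030^4 = 1 × 1.0000 × 0.17883603 = 0.178836
Relative intensity = 0.178836 / 0.384678 × 100 = 46.5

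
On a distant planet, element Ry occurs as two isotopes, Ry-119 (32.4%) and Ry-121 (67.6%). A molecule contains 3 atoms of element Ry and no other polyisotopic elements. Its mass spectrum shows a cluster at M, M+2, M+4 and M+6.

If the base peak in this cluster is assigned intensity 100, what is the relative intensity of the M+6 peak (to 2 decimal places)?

(0.324 + 0.676)^3 gives M 0.0340, M+2 0.2129, M+4 0.4442, M+6 0.3089; the largest is M+4.
P(M+4) = C(3,2) × 0.324^1 × 0.676^2 = 3 × 0.3240 × 0.456976 = 0.444181 (base)
P(M+6) = C(3,3) × 0.324^0 × 0.676^3 = 1 × 1.0000 × 0.30891578 = 0.308916
Relative intensity = 0.308916 / 0.444181 × 100 = 69.55

69.55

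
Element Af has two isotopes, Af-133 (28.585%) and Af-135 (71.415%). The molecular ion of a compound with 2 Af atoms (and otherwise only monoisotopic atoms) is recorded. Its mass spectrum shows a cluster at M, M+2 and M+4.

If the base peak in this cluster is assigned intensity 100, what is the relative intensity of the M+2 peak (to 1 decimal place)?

80.1

Binomial terms of (0.28585 + 0.71415)^2: M 0.0817, M+2 0.4083, M+4 0.5100 → M+4 is the base peak.
P(M+4) = C(2,2) × 0.28585^0 × 0.71415^2 = 1 × 1.0000 × 0.51001022 = 0.510010 (base)
P(M+2) = C(2,1) × 0.28585^1 × 0.71415^1 = 2 × 0.28585 × 0.71415 = 0.408280
Relative intensity = 0.408280 / 0.510010 × 100 = 80.1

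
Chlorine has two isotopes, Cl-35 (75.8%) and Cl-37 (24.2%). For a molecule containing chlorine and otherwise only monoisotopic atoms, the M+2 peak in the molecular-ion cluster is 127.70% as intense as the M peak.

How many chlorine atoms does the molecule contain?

4

For n independent Cl atoms, I(M+2)/I(M) = n · (abundance Cl-37) / (abundance Cl-35) = n · 0.242/0.758.
n = 1.2770 × 0.758/0.242 = 4.00 ≈ 4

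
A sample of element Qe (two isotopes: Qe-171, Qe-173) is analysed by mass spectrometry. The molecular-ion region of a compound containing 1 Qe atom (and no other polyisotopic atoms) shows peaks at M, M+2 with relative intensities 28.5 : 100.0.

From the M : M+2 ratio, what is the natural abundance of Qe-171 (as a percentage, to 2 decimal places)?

Write p for the Qe-171 fraction. I(M+2)/I(M) = [C(1,1)·p^0·(1−p)] / p^1 = 1·(1−p)/p = 100.0/28.5 = 3.5088
(1−p)/p = 3.5088/1 = 3.5088  ⇒  p = 1/(1 + 3.5088) = 0.2218
Qe-171: 22.18%, Qe-173: 77.82%.

22.18%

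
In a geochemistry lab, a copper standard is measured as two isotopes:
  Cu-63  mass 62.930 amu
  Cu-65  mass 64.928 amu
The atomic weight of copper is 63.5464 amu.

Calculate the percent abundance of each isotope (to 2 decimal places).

Cu-63: 69.15%, Cu-65: 30.85%

Let x be the fractional abundance of Cu-63; then Cu-65 has abundance 1 − x.
62.930·x + 64.928·(1 − x) = 63.5464
(62.930 − 64.928)·x = 63.5464 − 64.928
x = -1.3816 / -1.998 = 0.69149 → 69.15% Cu-63, 30.85% Cu-65.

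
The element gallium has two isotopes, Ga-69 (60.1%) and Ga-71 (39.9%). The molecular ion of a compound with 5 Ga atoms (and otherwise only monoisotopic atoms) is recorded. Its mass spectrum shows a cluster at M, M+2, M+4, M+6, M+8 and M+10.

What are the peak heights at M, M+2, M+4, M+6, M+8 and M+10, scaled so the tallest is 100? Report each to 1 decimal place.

22.7 : 75.3 : 100.0 : 66.4 : 22.0 : 2.9

The 5 Ga atoms are independent, so intensities follow the terms of (0.601 + 0.399)^5.
P(M) = 0.601^5 = 0.078410
P(M+2) = 5 × 0.601^4 × 0.399^1 = 0.260280
P(M+4) = 10 × 0.601^3 × 0.399^2 = 0.345596
P(M+6) = 10 × 0.601^2 × 0.399^3 = 0.229439
P(M+8) = 5 × 0.601^1 × 0.399^4 = 0.076162
P(M+10) = 0.399^5 = 0.010113
The M+4 peak is largest (0.345596); scaling to 100 gives 22.7 : 75.3 : 100.0 : 66.4 : 22.0 : 2.9.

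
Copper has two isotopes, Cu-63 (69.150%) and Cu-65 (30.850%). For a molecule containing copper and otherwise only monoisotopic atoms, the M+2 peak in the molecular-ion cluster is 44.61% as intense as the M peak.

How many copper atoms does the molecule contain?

1

For n independent Cu atoms, I(M+2)/I(M) = n · (abundance Cu-65) / (abundance Cu-63) = n · 0.30850/0.69150.
n = 0.4461 × 0.69150/0.30850 = 1.00 ≈ 1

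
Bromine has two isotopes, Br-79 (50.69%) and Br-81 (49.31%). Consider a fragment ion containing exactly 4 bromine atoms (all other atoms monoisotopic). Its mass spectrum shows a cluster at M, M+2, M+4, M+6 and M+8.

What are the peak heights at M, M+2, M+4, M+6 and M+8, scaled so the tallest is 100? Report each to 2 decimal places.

17.61 : 68.53 : 100.00 : 64.85 : 15.77

The 4 Br atoms are independent, so intensities follow the terms of (0.5069 + 0.4931)^4.
P(M) = 0.5069^4 = 0.066022
P(M+2) = 4 × 0.5069^3 × 0.4931^1 = 0.256899
P(M+4) = 6 × 0.5069^2 × 0.4931^2 = 0.374857
P(M+6) = 4 × 0.5069^1 × 0.4931^3 = 0.243101
P(M+8) = 0.4931^4 = 0.059121
The M+4 peak is largest (0.374857); scaling to 100 gives 17.61 : 68.53 : 100.00 : 64.85 : 15.77.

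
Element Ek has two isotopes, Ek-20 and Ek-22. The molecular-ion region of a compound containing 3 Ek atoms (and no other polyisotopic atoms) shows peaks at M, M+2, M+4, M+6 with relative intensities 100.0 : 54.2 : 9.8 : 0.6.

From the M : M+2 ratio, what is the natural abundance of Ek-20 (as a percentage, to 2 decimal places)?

Write p for the Ek-20 fraction. I(M+2)/I(M) = [C(3,1)·p^2·(1−p)] / p^3 = 3·(1−p)/p = 54.2/100.0 = 0.5420
(1−p)/p = 0.5420/3 = 0.1807  ⇒  p = 1/(1 + 0.1807) = 0.8470
Ek-20: 84.70%, Ek-22: 15.30%.

84.70%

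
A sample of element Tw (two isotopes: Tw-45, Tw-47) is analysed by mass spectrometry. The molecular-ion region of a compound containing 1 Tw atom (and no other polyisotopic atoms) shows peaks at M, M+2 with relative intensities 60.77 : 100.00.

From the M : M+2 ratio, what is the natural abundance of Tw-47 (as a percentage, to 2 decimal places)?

If p is the fraction of Tw that is Tw-45, then I(M+2)/I(M) = [C(1,1)·p^0·(1−p)] / p^1 = 1·(1−p)/p = 100.00/60.77 = 1.6455
(1−p)/p = 1.6455/1 = 1.6455  ⇒  p = 1/(1 + 1.6455) = 0.3780
Tw-45: 37.80%, Tw-47: 62.20%.

62.20%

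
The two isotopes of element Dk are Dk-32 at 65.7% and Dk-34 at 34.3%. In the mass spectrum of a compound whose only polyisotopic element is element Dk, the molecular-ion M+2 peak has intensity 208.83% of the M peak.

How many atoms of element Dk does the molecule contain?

With n Dk atoms, P(M+2)/P(M) = C(n,1)·p^(n−1)q / p^n = n·q/p = n · 0.343/0.657.
n = 2.0883 × 0.657/0.343 = 4.00 ≈ 4

4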